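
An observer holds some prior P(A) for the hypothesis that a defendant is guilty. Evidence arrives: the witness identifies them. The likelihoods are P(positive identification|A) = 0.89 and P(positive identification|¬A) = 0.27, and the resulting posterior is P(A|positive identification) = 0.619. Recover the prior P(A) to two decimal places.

Bayes' rule in odds form gives O(A|E) = O(A)·[P(E|A)/P(E|¬A)], hence O(A) = O(A|E)/LR.
Posterior odds = 0.619/(1−0.619) = 1.6247. LR = 0.89/0.27 = 3.2963.
Prior odds = 1.6247/3.2963 = 0.4929, so P(A) = 0.4929/(1+0.4929) ≈ 0.33.

P(A) = 0.33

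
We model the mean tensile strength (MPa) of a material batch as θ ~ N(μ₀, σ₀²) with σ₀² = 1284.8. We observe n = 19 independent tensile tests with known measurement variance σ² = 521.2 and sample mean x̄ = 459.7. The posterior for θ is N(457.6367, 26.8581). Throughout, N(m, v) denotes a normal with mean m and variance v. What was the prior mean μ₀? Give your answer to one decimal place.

With known observation variance, the Normal–Normal posterior has precision τ_n = τ₀ + n/σ² and mean μ_n = (τ₀μ₀ + (n/σ²)x̄)/τ_n.
Here τ₀ = 1/1284.8 = 0.000778 and τ_data = 19/521.2 = 0.036454, so τ_n = 0.037232.
Rearranging for μ₀: μ₀ = (μ_n·τ_n − τ_data·x̄)/τ₀ = (457.6367·0.037232 − 0.036454·459.7) / 0.000778 = 0.280826/0.000778 ≈ 361.0.

μ₀ = 361.0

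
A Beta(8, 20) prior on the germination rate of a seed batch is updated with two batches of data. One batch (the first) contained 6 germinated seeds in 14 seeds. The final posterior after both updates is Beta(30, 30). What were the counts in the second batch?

16 germinated seeds and 2 non-germinating seeds

Sequential conjugate updates are equivalent to a single update on the pooled data, so total successes = posterior α − prior α and total failures = posterior β − prior β.
Total across both batches: 30−8=22 germinated seeds, 30−20=10 non-germinating seeds.
Subtract the first batch: 22−6=16 germinated seeds and 10−8=2 non-germinating seeds.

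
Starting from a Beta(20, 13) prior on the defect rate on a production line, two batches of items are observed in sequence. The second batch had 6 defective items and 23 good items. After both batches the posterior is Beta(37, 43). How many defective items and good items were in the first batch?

Because Beta–binomial updating is additive in the counts, the combined data contributed (α_post−α_prior, β_post−β_prior) successes and failures.
Total across both batches: 37−20=17 defective items, 43−13=30 good items.
Subtract the second batch: 17−6=11 defective items and 30−23=7 good items.

11 defective items and 7 good items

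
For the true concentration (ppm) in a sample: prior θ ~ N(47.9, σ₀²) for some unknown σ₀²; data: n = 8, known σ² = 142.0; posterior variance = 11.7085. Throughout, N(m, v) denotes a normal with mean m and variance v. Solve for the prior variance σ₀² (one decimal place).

Posterior precision equals prior precision plus data precision: 1/σ_n² = 1/σ₀² + n/σ².
So 1/σ₀² = 1/11.7085 − 8/142.0 = 0.085408 − 0.056338 = 0.029070.
Hence σ₀² = 1/0.029070 ≈ 34.4.

σ₀² = 34.4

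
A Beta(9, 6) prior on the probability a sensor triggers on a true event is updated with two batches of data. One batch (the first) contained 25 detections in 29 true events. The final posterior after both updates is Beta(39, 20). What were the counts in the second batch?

Sequential conjugate updates are equivalent to a single update on the pooled data, so total successes = posterior α − prior α and total failures = posterior β − prior β.
Total across both batches: 39−9=30 detections, 20−6=14 misses.
Subtract the first batch: 30−25=5 detections and 14−4=10 misses.

5 detections and 10 misses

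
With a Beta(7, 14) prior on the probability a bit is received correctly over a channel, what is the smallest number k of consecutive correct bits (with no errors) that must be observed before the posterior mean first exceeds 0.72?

k = 30

After k correct bits and 0 errors the posterior is Beta(7+k, 14), with mean (7+k)/(7+14+k).
Set (7+k)/(21+k) > 0.72 and solve: k > (0.72·21 − 7)/(1 − 0.72) = 29.000.
The smallest integer exceeding 29.000 is 30.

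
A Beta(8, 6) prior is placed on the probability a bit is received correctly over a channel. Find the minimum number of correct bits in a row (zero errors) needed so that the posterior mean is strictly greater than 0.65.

After k correct bits and 0 errors the posterior is Beta(8+k, 6), with mean (8+k)/(8+6+k).
Set (8+k)/(14+k) > 0.65 and solve: k > (0.65·14 − 8)/(1 − 0.65) = 3.143.
The smallest integer exceeding 3.143 is 4.

k = 4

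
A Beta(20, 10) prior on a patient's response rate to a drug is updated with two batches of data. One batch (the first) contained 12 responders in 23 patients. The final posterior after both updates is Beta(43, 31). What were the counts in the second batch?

11 responders and 10 non-responders

Because Beta–binomial updating is additive in the counts, the combined data contributed (α_post−α_prior, β_post−β_prior) successes and failures.
Total across both batches: 43−20=23 responders, 31−10=21 non-responders.
Subtract the first batch: 23−12=11 responders and 21−11=10 non-responders.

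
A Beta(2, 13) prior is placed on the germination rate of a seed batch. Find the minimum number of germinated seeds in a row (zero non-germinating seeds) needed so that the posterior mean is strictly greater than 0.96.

k = 311

After k germinated seeds and 0 non-germinating seeds the posterior is Beta(2+k, 13), with mean (2+k)/(2+13+k).
Set (2+k)/(15+k) > 0.96 and solve: k > (0.96·15 − 2)/(1 − 0.96) = 310.000.
The smallest integer exceeding 310.000 is 311, and checking k=311: (313)/(326) = 0.9601 > 0.96.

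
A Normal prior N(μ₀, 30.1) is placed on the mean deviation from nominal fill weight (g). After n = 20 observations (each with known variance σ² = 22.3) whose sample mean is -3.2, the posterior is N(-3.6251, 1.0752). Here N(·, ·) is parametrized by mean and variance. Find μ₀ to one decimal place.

With known observation variance, the Normal–Normal posterior has precision τ_n = τ₀ + n/σ² and mean μ_n = (τ₀μ₀ + (n/σ²)x̄)/τ_n.
Here τ₀ = 1/30.1 = 0.033223 and τ_data = 20/22.3 = 0.896861, so τ_n = 0.930084.
Rearranging for μ₀: μ₀ = (μ_n·τ_n − τ_data·x̄)/τ₀ = (-3.6251·0.930084 − 0.896861·-3.2) / 0.033223 = -0.501692/0.033223 ≈ -15.1.

μ₀ = -15.1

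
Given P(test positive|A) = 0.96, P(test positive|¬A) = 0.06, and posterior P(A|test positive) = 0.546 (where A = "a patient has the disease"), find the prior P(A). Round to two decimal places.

P(A) = 0.07

In odds form, posterior odds = prior odds × likelihood ratio, so prior odds = posterior odds ÷ LR.
Posterior odds = 0.546/(1−0.546) = 1.2026. LR = 0.96/0.06 = 16.0000.
Prior odds = 1.2026/16.0000 = 0.0752, so P(A) = 0.0752/(1+0.0752) ≈ 0.07.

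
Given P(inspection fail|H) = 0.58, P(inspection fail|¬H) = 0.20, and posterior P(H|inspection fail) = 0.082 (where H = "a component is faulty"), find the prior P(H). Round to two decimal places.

P(H) = 0.03

Bayes' rule in odds form gives O(H|E) = O(H)·[P(E|H)/P(E|¬H)], hence O(H) = O(H|E)/LR.
Posterior odds = 0.082/(1−0.082) = 0.0893. LR = 0.58/0.20 = 2.9000.
Prior odds = 0.0893/2.9000 = 0.0308, so P(H) = 0.0308/(1+0.0308) ≈ 0.03.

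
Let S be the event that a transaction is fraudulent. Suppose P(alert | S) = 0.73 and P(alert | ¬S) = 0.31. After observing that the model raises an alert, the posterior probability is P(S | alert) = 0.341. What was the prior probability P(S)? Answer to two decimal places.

P(S) = 0.18

In odds form, posterior odds = prior odds × likelihood ratio, so prior odds = posterior odds ÷ LR.
Posterior odds = 0.341/(1−0.341) = 0.5175. LR = 0.73/0.31 = 2.3548.
Prior odds = 0.5175/2.3548 = 0.2198, so P(S) = 0.2198/(1+0.2198) ≈ 0.18.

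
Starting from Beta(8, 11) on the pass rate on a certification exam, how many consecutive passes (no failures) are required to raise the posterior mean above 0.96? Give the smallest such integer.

After k passes and 0 failures the posterior is Beta(8+k, 11), with mean (8+k)/(8+11+k).
Set (8+k)/(19+k) > 0.96 and solve: k > (0.96·19 − 8)/(1 − 0.96) = 256.000.
The smallest integer exceeding 256.000 is 257.

k = 257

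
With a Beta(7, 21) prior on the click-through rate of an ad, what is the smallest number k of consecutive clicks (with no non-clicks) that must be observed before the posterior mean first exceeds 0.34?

k = 4

After k clicks and 0 non-clicks the posterior is Beta(7+k, 21), with mean (7+k)/(7+21+k).
Set (7+k)/(28+k) > 0.34 and solve: k > (0.34·28 − 7)/(1 − 0.34) = 3.818.
The smallest integer exceeding 3.818 is 4.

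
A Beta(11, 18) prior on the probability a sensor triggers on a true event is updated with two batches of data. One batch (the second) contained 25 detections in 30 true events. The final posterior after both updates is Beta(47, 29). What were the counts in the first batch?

11 detections and 6 misses

Because Beta–binomial updating is additive in the counts, the combined data contributed (α_post−α_prior, β_post−β_prior) successes and failures.
Total across both batches: 47−11=36 detections, 29−18=11 misses.
Subtract the second batch: 36−25=11 detections and 11−5=6 misses.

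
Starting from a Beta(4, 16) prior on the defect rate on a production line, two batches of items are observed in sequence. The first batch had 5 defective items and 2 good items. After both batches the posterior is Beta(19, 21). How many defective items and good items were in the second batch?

10 defective items and 3 good items

Because Beta–binomial updating is additive in the counts, the combined data contributed (α_post−α_prior, β_post−β_prior) successes and failures.
Total across both batches: 19−4=15 defective items, 21−16=5 good items.
Subtract the first batch: 15−5=10 defective items and 5−2=3 good items.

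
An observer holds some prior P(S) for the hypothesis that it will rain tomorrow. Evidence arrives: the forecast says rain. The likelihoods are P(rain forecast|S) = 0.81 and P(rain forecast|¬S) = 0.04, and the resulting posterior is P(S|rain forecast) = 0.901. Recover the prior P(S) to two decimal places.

P(S) = 0.31

Bayes' rule in odds form gives O(S|E) = O(S)·[P(E|S)/P(E|¬S)], hence O(S) = O(S|E)/LR.
Posterior odds = 0.901/(1−0.901) = 9.1010. LR = 0.81/0.04 = 20.2500.
Prior odds = 9.1010/20.2500 = 0.4494, so P(S) = 0.4494/(1+0.4494) ≈ 0.31.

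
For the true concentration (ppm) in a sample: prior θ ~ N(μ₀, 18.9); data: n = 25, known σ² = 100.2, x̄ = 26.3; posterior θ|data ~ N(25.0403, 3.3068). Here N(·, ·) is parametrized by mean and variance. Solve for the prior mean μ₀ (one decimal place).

μ₀ = 19.1

The posterior mean is a precision-weighted average: μ_n = (τ₀μ₀ + τ_data·x̄)/(τ₀+τ_data), with τ₀=1/σ₀² and τ_data=n/σ².
Here τ₀ = 1/18.9 = 0.052910 and τ_data = 25/100.2 = 0.249501, so τ_n = 0.302411.
Rearranging for μ₀: μ₀ = (μ_n·τ_n − τ_data·x̄)/τ₀ = (25.0403·0.302411 − 0.249501·26.3) / 0.052910 = 1.010586/0.052910 ≈ 19.1.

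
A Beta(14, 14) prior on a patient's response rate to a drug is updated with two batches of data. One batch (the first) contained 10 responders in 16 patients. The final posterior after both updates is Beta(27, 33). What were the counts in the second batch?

3 responders and 13 non-responders

Because Beta–binomial updating is additive in the counts, the combined data contributed (α_post−α_prior, β_post−β_prior) successes and failures.
Total across both batches: 27−14=13 responders, 33−14=19 non-responders.
Subtract the first batch: 13−10=3 responders and 19−6=13 non-responders.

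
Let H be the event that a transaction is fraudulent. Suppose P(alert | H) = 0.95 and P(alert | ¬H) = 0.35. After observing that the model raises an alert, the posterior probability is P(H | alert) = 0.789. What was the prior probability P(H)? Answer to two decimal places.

In odds form, posterior odds = prior odds × likelihood ratio, so prior odds = posterior odds ÷ LR.
Posterior odds = 0.789/(1−0.789) = 3.7393. LR = 0.95/0.35 = 2.7143.
Prior odds = 3.7393/2.7143 = 1.3776, so P(H) = 1.3776/(1+1.3776) ≈ 0.58.

P(H) = 0.58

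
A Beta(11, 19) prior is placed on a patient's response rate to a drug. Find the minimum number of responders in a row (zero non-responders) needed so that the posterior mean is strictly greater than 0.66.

k = 26

After k responders and 0 non-responders the posterior is Beta(11+k, 19), with mean (11+k)/(11+19+k).
Set (11+k)/(30+k) > 0.66 and solve: k > (0.66·30 − 11)/(1 − 0.66) = 25.882.
The smallest integer exceeding 25.882 is 26, and checking k=26: (37)/(56) = 0.6607 > 0.66.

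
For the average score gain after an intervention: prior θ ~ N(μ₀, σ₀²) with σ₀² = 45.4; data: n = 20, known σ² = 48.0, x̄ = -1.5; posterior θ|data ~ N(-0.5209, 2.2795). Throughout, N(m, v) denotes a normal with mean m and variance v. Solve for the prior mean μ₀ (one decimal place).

The posterior mean is a precision-weighted average: μ_n = (τ₀μ₀ + τ_data·x̄)/(τ₀+τ_data), with τ₀=1/σ₀² and τ_data=n/σ².
Here τ₀ = 1/45.4 = 0.022026 and τ_data = 20/48.0 = 0.416667, so τ_n = 0.438693.
Rearranging for μ₀: μ₀ = (μ_n·τ_n − τ_data·x̄)/τ₀ = (-0.5209·0.438693 − 0.416667·-1.5) / 0.022026 = 0.396485/0.022026 ≈ 18.0.

μ₀ = 18.0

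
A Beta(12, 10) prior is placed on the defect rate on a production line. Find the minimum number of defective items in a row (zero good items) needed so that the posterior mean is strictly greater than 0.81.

After k defective items and 0 good items the posterior is Beta(12+k, 10), with mean (12+k)/(12+10+k).
Set (12+k)/(22+k) > 0.81 and solve: k > (0.81·22 − 12)/(1 − 0.81) = 30.632.
The smallest integer exceeding 30.632 is 31, and checking k=31: (43)/(53) = 0.8113 > 0.81.

k = 31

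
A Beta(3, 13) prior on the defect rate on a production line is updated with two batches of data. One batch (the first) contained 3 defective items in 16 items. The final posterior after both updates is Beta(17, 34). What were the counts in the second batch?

Because Beta–binomial updating is additive in the counts, the combined data contributed (α_post−α_prior, β_post−β_prior) successes and failures.
Total across both batches: 17−3=14 defective items, 34−13=21 good items.
Subtract the first batch: 14−3=11 defective items and 21−13=8 good items.

11 defective items and 8 good items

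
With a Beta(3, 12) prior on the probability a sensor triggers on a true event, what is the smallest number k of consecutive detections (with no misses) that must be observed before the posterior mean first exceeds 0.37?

After k detections and 0 misses the posterior is Beta(3+k, 12), with mean (3+k)/(3+12+k).
Set (3+k)/(15+k) > 0.37 and solve: k > (0.37·15 − 3)/(1 − 0.37) = 4.048.
The smallest integer exceeding 4.048 is 5, and checking k=5: (8)/(20) = 0.4000 > 0.37.

k = 5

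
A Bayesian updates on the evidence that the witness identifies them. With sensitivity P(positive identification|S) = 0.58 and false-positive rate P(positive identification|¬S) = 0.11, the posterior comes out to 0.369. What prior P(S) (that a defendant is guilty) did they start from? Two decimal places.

Bayes' rule in odds form gives O(S|E) = O(S)·[P(E|S)/P(E|¬S)], hence O(S) = O(S|E)/LR.
Posterior odds = 0.369/(1−0.369) = 0.5848. LR = 0.58/0.11 = 5.2727.
Prior odds = 0.5848/5.2727 = 0.1109, so P(S) = 0.1109/(1+0.1109) ≈ 0.10.

P(S) = 0.10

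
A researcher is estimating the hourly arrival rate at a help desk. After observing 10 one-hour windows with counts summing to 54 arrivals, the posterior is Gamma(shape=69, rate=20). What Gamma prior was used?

Gamma(shape=15, rate=10)

A Gamma(α, β) prior (rate parametrization) on a Poisson rate with n observations summing to S gives posterior Gamma(α+S, β+n).
So α = 69 − 54 = 15 and β = 20 − 10 = 10.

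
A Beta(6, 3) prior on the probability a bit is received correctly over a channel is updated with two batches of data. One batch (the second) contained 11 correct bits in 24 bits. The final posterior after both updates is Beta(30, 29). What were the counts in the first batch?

13 correct bits and 13 errors

Because Beta–binomial updating is additive in the counts, the combined data contributed (α_post−α_prior, β_post−β_prior) successes and failures.
Total across both batches: 30−6=24 correct bits, 29−3=26 errors.
Subtract the second batch: 24−11=13 correct bits and 26−13=13 errors.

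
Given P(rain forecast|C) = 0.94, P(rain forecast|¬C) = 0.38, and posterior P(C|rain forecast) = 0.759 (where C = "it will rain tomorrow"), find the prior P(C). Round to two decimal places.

Bayes' rule in odds form gives O(C|E) = O(C)·[P(E|C)/P(E|¬C)], hence O(C) = O(C|E)/LR.
Posterior odds = 0.759/(1−0.759) = 3.1494. LR = 0.94/0.38 = 2.4737.
Prior odds = 3.1494/2.4737 = 1.2732, so P(C) = 1.2732/(1+1.2732) ≈ 0.56.

P(C) = 0.56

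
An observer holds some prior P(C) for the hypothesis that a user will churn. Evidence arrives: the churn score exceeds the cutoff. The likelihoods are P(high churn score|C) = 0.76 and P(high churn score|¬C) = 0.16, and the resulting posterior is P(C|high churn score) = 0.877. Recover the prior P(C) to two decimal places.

P(C) = 0.60

Bayes' rule in odds form gives O(C|E) = O(C)·[P(E|C)/P(E|¬C)], hence O(C) = O(C|E)/LR.
Posterior odds = 0.877/(1−0.877) = 7.1301. LR = 0.76/0.16 = 4.7500.
Prior odds = 7.1301/4.7500 = 1.5011, so P(C) = 1.5011/(1+1.5011) ≈ 0.60.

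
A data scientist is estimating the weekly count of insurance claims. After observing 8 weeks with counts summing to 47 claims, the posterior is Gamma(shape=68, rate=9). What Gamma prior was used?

A Gamma(α, β) prior (rate parametrization) on a Poisson rate with n observations summing to S gives posterior Gamma(α+S, β+n).
So α = 68 − 47 = 21 and β = 9 − 8 = 1.

Gamma(shape=21, rate=1)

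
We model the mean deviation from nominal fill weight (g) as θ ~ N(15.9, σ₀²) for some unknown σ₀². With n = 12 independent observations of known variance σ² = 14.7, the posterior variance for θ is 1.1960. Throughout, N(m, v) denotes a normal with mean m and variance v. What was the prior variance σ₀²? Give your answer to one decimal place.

Posterior precision equals prior precision plus data precision: 1/σ_n² = 1/σ₀² + n/σ².
So 1/σ₀² = 1/1.1960 − 12/14.7 = 0.836120 − 0.816327 = 0.019793.
Hence σ₀² = 1/0.019793 ≈ 50.5.

σ₀² = 50.5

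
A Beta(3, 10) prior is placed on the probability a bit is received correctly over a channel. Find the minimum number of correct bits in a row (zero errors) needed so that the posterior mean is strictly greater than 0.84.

k = 50

After k correct bits and 0 errors the posterior is Beta(3+k, 10), with mean (3+k)/(3+10+k).
Set (3+k)/(13+k) > 0.84 and solve: k > (0.84·13 − 3)/(1 − 0.84) = 49.500.
The smallest integer exceeding 49.500 is 50, and checking k=50: (53)/(63) = 0.8413 > 0.84.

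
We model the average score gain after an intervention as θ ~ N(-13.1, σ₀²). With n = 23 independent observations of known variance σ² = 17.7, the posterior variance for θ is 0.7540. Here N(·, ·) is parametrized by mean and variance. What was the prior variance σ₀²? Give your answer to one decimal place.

σ₀² = 37.3

For the Normal–Normal model with known σ², precisions add: τ_n = τ₀ + n/σ².
So 1/σ₀² = 1/0.7540 − 23/17.7 = 1.326260 − 1.299435 = 0.026825.
Hence σ₀² = 1/0.026825 ≈ 37.3.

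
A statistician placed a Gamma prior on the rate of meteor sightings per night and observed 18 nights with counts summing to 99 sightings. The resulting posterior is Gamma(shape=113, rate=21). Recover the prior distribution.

Gamma–Poisson conjugacy: posterior shape = α + Σxᵢ, posterior rate = β + n.
So α = 113 − 99 = 14 and β = 21 − 18 = 3.

Gamma(shape=14, rate=3)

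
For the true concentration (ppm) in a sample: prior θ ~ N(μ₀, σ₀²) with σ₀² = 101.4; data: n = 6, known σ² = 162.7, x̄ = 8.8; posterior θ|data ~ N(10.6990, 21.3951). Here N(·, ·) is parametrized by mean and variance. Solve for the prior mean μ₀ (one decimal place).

The posterior mean is a precision-weighted average: μ_n = (τ₀μ₀ + τ_data·x̄)/(τ₀+τ_data), with τ₀=1/σ₀² and τ_data=n/σ².
Here τ₀ = 1/101.4 = 0.009862 and τ_data = 6/162.7 = 0.036878, so τ_n = 0.046740.
Rearranging for μ₀: μ₀ = (μ_n·τ_n − τ_data·x̄)/τ₀ = (10.6990·0.046740 − 0.036878·8.8) / 0.009862 = 0.175545/0.009862 ≈ 17.8.

μ₀ = 17.8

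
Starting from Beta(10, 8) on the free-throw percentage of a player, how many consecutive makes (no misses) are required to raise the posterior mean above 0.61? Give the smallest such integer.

After k makes and 0 misses the posterior is Beta(10+k, 8), with mean (10+k)/(10+8+k).
Set (10+k)/(18+k) > 0.61 and solve: k > (0.61·18 − 10)/(1 − 0.61) = 2.513.
The smallest integer exceeding 2.513 is 3.

k = 3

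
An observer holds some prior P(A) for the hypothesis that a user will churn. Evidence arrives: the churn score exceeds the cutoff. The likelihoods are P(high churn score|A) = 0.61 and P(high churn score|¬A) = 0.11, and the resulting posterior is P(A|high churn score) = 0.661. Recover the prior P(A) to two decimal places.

In odds form, posterior odds = prior odds × likelihood ratio, so prior odds = posterior odds ÷ LR.
Posterior odds = 0.661/(1−0.661) = 1.9499. LR = 0.61/0.11 = 5.5455.
Prior odds = 1.9499/5.5455 = 0.3516, so P(A) = 0.3516/(1+0.3516) ≈ 0.26.

P(A) = 0.26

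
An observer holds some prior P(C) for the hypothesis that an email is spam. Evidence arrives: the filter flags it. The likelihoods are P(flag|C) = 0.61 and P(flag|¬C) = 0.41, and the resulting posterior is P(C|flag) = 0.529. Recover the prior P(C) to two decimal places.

P(C) = 0.43

In odds form, posterior odds = prior odds × likelihood ratio, so prior odds = posterior odds ÷ LR.
Posterior odds = 0.529/(1−0.529) = 1.1231. LR = 0.61/0.41 = 1.4878.
Prior odds = 1.1231/1.4878 = 0.7549, so P(C) = 0.7549/(1+0.7549) ≈ 0.43.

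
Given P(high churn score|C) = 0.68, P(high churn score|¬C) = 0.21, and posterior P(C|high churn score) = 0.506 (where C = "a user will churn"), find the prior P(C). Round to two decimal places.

P(C) = 0.24

Bayes' rule in odds form gives O(C|E) = O(C)·[P(E|C)/P(E|¬C)], hence O(C) = O(C|E)/LR.
Posterior odds = 0.506/(1−0.506) = 1.0243. LR = 0.68/0.21 = 3.2381.
Prior odds = 1.0243/3.2381 = 0.3163, so P(C) = 0.3163/(1+0.3163) ≈ 0.24.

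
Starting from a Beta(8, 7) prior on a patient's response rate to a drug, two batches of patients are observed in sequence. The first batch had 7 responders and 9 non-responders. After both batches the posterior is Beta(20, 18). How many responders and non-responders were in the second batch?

5 responders and 2 non-responders

Because Beta–binomial updating is additive in the counts, the combined data contributed (α_post−α_prior, β_post−β_prior) successes and failures.
Total across both batches: 20−8=12 responders, 18−7=11 non-responders.
Subtract the first batch: 12−7=5 responders and 11−9=2 non-responders.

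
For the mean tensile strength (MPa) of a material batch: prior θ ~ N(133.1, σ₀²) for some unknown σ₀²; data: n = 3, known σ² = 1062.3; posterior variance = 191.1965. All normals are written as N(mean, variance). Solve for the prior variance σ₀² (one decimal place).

σ₀² = 415.6

For the Normal–Normal model with known σ², precisions add: τ_n = τ₀ + n/σ².
So 1/σ₀² = 1/191.1965 − 3/1062.3 = 0.005230 − 0.002824 = 0.002406.
Hence σ₀² = 1/0.002406 ≈ 415.6.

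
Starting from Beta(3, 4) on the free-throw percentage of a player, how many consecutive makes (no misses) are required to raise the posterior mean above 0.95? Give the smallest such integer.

k = 74

After k makes and 0 misses the posterior is Beta(3+k, 4), with mean (3+k)/(3+4+k).
Set (3+k)/(7+k) > 0.95 and solve: k > (0.95·7 − 3)/(1 − 0.95) = 73.000.
The smallest integer exceeding 73.000 is 74.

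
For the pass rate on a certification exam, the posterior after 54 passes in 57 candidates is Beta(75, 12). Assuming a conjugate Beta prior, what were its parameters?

Under Beta–binomial conjugacy the posterior parameters are (a+s, b+f).
So a = 75 − 54 = 21 and b = 12 − 3 = 9.

Beta(21, 9)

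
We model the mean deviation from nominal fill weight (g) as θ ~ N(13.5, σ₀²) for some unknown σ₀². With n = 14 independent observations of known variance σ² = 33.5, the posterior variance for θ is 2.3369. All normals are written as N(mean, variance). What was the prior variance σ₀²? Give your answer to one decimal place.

σ₀² = 99.9

Posterior precision equals prior precision plus data precision: 1/σ_n² = 1/σ₀² + n/σ².
So 1/σ₀² = 1/2.3369 − 14/33.5 = 0.427917 − 0.417910 = 0.010007.
Hence σ₀² = 1/0.010007 ≈ 99.9.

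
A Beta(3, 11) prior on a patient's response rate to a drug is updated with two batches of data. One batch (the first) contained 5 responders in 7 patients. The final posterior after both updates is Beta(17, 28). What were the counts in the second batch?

Because Beta–binomial updating is additive in the counts, the combined data contributed (α_post−α_prior, β_post−β_prior) successes and failures.
Total across both batches: 17−3=14 responders, 28−11=17 non-responders.
Subtract the first batch: 14−5=9 responders and 17−2=15 non-responders.

9 responders and 15 non-responders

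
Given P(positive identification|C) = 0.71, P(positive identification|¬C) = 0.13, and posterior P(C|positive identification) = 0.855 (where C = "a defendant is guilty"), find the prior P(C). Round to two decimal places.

P(C) = 0.52

In odds form, posterior odds = prior odds × likelihood ratio, so prior odds = posterior odds ÷ LR.
Posterior odds = 0.855/(1−0.855) = 5.8966. LR = 0.71/0.13 = 5.4615.
Prior odds = 5.8966/5.4615 = 1.0797, so P(C) = 1.0797/(1+1.0797) ≈ 0.52.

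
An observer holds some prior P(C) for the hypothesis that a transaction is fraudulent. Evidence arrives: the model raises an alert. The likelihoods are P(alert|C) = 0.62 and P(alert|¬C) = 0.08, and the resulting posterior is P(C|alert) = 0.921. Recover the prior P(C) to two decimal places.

P(C) = 0.60

Bayes' rule in odds form gives O(C|E) = O(C)·[P(E|C)/P(E|¬C)], hence O(C) = O(C|E)/LR.
Posterior odds = 0.921/(1−0.921) = 11.6582. LR = 0.62/0.08 = 7.7500.
Prior odds = 11.6582/7.7500 = 1.5043, so P(C) = 1.5043/(1+1.5043) ≈ 0.60.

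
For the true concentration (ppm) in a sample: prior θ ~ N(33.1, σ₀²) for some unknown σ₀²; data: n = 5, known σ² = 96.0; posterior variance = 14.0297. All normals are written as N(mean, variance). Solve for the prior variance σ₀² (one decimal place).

For the Normal–Normal model with known σ², precisions add: τ_n = τ₀ + n/σ².
So 1/σ₀² = 1/14.0297 − 5/96.0 = 0.071277 − 0.052083 = 0.019194.
Hence σ₀² = 1/0.019194 ≈ 52.1.

σ₀² = 52.1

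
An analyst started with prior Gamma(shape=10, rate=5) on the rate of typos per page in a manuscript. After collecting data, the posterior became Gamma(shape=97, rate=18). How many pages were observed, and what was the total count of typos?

n = 13 pages with total 87 typos

Gamma–Poisson conjugacy: posterior shape = α + Σxᵢ, posterior rate = β + n.
Matching: Σxᵢ = 97 − 10 = 87 and n = 18 − 5 = 13.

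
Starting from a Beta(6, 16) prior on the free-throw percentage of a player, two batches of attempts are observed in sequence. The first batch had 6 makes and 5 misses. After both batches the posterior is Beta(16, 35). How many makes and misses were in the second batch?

4 makes and 14 misses

Because Beta–binomial updating is additive in the counts, the combined data contributed (α_post−α_prior, β_post−β_prior) successes and failures.
Total across both batches: 16−6=10 makes, 35−16=19 misses.
Subtract the first batch: 10−6=4 makes and 19−5=14 misses.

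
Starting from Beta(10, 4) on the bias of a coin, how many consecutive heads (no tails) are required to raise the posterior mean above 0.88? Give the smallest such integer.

k = 20

After k heads and 0 tails the posterior is Beta(10+k, 4), with mean (10+k)/(10+4+k).
Set (10+k)/(14+k) > 0.88 and solve: k > (0.88·14 − 10)/(1 − 0.88) = 19.333.
The smallest integer exceeding 19.333 is 20, and checking k=20: (30)/(34) = 0.8824 > 0.88.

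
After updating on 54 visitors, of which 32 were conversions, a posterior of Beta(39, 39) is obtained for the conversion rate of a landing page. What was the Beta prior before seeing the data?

Beta(7, 17)

A Beta(α, β) prior with s successes and f failures in binomial data gives a Beta(α+s, β+f) posterior.
So α = 39 − 32 = 7 and β = 39 − 22 = 17.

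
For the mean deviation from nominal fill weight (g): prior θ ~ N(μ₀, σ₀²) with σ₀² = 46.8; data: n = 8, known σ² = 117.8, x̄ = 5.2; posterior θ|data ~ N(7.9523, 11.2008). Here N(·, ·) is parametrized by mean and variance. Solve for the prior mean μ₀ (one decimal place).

μ₀ = 16.7

The posterior mean is a precision-weighted average: μ_n = (τ₀μ₀ + τ_data·x̄)/(τ₀+τ_data), with τ₀=1/σ₀² and τ_data=n/σ².
Here τ₀ = 1/46.8 = 0.021368 and τ_data = 8/117.8 = 0.067912, so τ_n = 0.089280.
Rearranging for μ₀: μ₀ = (μ_n·τ_n − τ_data·x̄)/τ₀ = (7.9523·0.089280 − 0.067912·5.2) / 0.021368 = 0.356839/0.021368 ≈ 16.7.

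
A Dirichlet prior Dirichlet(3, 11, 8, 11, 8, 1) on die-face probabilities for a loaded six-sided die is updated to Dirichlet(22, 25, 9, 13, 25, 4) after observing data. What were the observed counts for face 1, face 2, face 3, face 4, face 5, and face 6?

For a Dirichlet(α) prior with multinomial counts c, the posterior is Dirichlet(α + c) componentwise.
Counts are posterior − prior componentwise: 22−3=19, 25−11=14, 9−8=1, 13−11=2, 25−8=17, 4−1=3.

counts (19, 14, 1, 2, 17, 3)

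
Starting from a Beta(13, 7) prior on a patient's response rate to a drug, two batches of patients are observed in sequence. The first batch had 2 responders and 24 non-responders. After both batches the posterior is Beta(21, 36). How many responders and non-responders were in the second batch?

Because Beta–binomial updating is additive in the counts, the combined data contributed (α_post−α_prior, β_post−β_prior) successes and failures.
Total across both batches: 21−13=8 responders, 36−7=29 non-responders.
Subtract the first batch: 8−2=6 responders and 29−24=5 non-responders.

6 responders and 5 non-responders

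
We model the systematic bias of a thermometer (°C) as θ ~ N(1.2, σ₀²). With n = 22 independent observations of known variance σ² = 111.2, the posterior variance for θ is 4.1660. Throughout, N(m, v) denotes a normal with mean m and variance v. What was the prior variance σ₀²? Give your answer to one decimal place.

σ₀² = 23.7

Posterior precision equals prior precision plus data precision: 1/σ_n² = 1/σ₀² + n/σ².
So 1/σ₀² = 1/4.1660 − 22/111.2 = 0.240038 − 0.197842 = 0.042196.
Hence σ₀² = 1/0.042196 ≈ 23.7.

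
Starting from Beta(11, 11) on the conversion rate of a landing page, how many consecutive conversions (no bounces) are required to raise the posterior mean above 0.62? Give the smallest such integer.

After k conversions and 0 bounces the posterior is Beta(11+k, 11), with mean (11+k)/(11+11+k).
Set (11+k)/(22+k) > 0.62 and solve: k > (0.62·22 − 11)/(1 − 0.62) = 6.947.
The smallest integer exceeding 6.947 is 7.

k = 7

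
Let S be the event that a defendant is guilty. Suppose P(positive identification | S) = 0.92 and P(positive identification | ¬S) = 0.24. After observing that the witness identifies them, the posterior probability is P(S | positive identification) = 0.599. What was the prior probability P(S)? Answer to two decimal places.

P(S) = 0.28

Bayes' rule in odds form gives O(S|E) = O(S)·[P(E|S)/P(E|¬S)], hence O(S) = O(S|E)/LR.
Posterior odds = 0.599/(1−0.599) = 1.4938. LR = 0.92/0.24 = 3.8333.
Prior odds = 1.4938/3.8333 = 0.3897, so P(S) = 0.3897/(1+0.3897) ≈ 0.28.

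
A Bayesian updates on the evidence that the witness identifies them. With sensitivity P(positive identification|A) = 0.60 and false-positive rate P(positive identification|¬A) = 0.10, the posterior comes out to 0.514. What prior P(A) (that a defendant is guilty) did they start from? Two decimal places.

P(A) = 0.15

In odds form, posterior odds = prior odds × likelihood ratio, so prior odds = posterior odds ÷ LR.
Posterior odds = 0.514/(1−0.514) = 1.0576. LR = 0.60/0.10 = 6.0000.
Prior odds = 1.0576/6.0000 = 0.1763, so P(A) = 0.1763/(1+0.1763) ≈ 0.15.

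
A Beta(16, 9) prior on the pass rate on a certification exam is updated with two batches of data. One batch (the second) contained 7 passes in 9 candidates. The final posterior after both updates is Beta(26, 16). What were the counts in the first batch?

3 passes and 5 failures

Because Beta–binomial updating is additive in the counts, the combined data contributed (α_post−α_prior, β_post−β_prior) successes and failures.
Total across both batches: 26−16=10 passes, 16−9=7 failures.
Subtract the second batch: 10−7=3 passes and 7−2=5 failures.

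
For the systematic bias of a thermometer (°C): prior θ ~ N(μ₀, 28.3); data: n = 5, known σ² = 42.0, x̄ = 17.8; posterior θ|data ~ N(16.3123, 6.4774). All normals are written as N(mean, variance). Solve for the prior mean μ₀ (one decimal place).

The posterior mean is a precision-weighted average: μ_n = (τ₀μ₀ + τ_data·x̄)/(τ₀+τ_data), with τ₀=1/σ₀² and τ_data=n/σ².
Here τ₀ = 1/28.3 = 0.035336 and τ_data = 5/42.0 = 0.119048, so τ_n = 0.154384.
Rearranging for μ₀: μ₀ = (μ_n·τ_n − τ_data·x̄)/τ₀ = (16.3123·0.154384 − 0.119048·17.8) / 0.035336 = 0.399304/0.035336 ≈ 11.3.

μ₀ = 11.3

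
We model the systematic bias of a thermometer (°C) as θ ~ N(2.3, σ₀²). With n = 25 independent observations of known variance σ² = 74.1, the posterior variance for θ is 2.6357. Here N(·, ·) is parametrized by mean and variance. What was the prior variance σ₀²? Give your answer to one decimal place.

For the Normal–Normal model with known σ², precisions add: τ_n = τ₀ + n/σ².
So 1/σ₀² = 1/2.6357 − 25/74.1 = 0.379406 − 0.337382 = 0.042024.
Hence σ₀² = 1/0.042024 ≈ 23.8.

σ₀² = 23.8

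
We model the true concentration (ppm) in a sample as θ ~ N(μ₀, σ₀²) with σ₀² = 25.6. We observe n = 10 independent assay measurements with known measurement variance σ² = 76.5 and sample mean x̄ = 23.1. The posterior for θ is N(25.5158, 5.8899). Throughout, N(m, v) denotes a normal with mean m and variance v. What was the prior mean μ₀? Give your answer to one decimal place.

μ₀ = 33.6

With known observation variance, the Normal–Normal posterior has precision τ_n = τ₀ + n/σ² and mean μ_n = (τ₀μ₀ + (n/σ²)x̄)/τ_n.
Here τ₀ = 1/25.6 = 0.039062 and τ_data = 10/76.5 = 0.130719, so τ_n = 0.169781.
Rearranging for μ₀: μ₀ = (μ_n·τ_n − τ_data·x̄)/τ₀ = (25.5158·0.169781 − 0.130719·23.1) / 0.039062 = 1.312489/0.039062 ≈ 33.6.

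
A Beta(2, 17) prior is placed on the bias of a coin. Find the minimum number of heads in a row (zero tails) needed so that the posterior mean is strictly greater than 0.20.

After k heads and 0 tails the posterior is Beta(2+k, 17), with mean (2+k)/(2+17+k).
Set (2+k)/(19+k) > 0.20 and solve: k > (0.20·19 − 2)/(1 − 0.20) = 2.250.
The smallest integer exceeding 2.250 is 3.

k = 3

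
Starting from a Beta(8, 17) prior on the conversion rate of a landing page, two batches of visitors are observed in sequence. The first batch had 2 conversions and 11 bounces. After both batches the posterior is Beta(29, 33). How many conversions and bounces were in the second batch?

Because Beta–binomial updating is additive in the counts, the combined data contributed (α_post−α_prior, β_post−β_prior) successes and failures.
Total across both batches: 29−8=21 conversions, 33−17=16 bounces.
Subtract the first batch: 21−2=19 conversions and 16−11=5 bounces.

19 conversions and 5 bounces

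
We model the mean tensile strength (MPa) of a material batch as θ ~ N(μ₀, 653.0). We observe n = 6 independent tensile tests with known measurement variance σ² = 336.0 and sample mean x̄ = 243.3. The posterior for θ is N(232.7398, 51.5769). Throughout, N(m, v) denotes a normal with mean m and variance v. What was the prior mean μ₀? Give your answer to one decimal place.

μ₀ = 109.6

The posterior mean is a precision-weighted average: μ_n = (τ₀μ₀ + τ_data·x̄)/(τ₀+τ_data), with τ₀=1/σ₀² and τ_data=n/σ².
Here τ₀ = 1/653.0 = 0.001531 and τ_data = 6/336.0 = 0.017857, so τ_n = 0.019388.
Rearranging for μ₀: μ₀ = (μ_n·τ_n − τ_data·x̄)/τ₀ = (232.7398·0.019388 − 0.017857·243.3) / 0.001531 = 0.167751/0.001531 ≈ 109.6.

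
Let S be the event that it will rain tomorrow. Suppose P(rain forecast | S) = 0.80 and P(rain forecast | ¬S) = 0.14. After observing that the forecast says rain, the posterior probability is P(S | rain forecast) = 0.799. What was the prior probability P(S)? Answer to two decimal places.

Bayes' rule in odds form gives O(S|E) = O(S)·[P(E|S)/P(E|¬S)], hence O(S) = O(S|E)/LR.
Posterior odds = 0.799/(1−0.799) = 3.9751. LR = 0.80/0.14 = 5.7143.
Prior odds = 3.9751/5.7143 = 0.6956, so P(S) = 0.6956/(1+0.6956) ≈ 0.41.

P(S) = 0.41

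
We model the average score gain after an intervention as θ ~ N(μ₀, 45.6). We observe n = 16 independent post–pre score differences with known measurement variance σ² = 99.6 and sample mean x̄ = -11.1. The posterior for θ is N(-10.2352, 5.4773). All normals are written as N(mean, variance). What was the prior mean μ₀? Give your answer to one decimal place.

The posterior mean is a precision-weighted average: μ_n = (τ₀μ₀ + τ_data·x̄)/(τ₀+τ_data), with τ₀=1/σ₀² and τ_data=n/σ².
Here τ₀ = 1/45.6 = 0.021930 and τ_data = 16/99.6 = 0.160643, so τ_n = 0.182573.
Rearranging for μ₀: μ₀ = (μ_n·τ_n − τ_data·x̄)/τ₀ = (-10.2352·0.182573 − 0.160643·-11.1) / 0.021930 = -0.085534/0.021930 ≈ -3.9.

μ₀ = -3.9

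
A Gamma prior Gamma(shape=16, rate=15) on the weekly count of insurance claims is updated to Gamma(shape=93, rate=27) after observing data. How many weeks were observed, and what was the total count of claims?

n = 12 weeks with total 77 claims

Gamma–Poisson conjugacy: posterior shape = α + Σxᵢ, posterior rate = β + n.
Matching: Σxᵢ = 93 − 16 = 77 and n = 27 − 15 = 12.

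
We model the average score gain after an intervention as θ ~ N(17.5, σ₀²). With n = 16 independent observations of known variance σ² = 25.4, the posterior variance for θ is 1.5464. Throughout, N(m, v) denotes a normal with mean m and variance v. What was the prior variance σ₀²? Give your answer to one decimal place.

For the Normal–Normal model with known σ², precisions add: τ_n = τ₀ + n/σ².
So 1/σ₀² = 1/1.5464 − 16/25.4 = 0.646663 − 0.629921 = 0.016742.
Hence σ₀² = 1/0.016742 ≈ 59.7.

σ₀² = 59.7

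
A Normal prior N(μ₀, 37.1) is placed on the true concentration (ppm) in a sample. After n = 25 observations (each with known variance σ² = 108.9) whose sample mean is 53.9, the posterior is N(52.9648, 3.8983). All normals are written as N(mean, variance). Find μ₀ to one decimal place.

With known observation variance, the Normal–Normal posterior has precision τ_n = τ₀ + n/σ² and mean μ_n = (τ₀μ₀ + (n/σ²)x̄)/τ_n.
Here τ₀ = 1/37.1 = 0.026954 and τ_data = 25/108.9 = 0.229568, so τ_n = 0.256522.
Rearranging for μ₀: μ₀ = (μ_n·τ_n − τ_data·x̄)/τ₀ = (52.9648·0.256522 − 0.229568·53.9) / 0.026954 = 1.212921/0.026954 ≈ 45.0.

μ₀ = 45.0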